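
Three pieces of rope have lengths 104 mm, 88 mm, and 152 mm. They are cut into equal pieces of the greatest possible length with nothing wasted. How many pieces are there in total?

Piece length = gcd(104, 88, 152).
104 = 2^3 × 13
88 = 2^3 × 11
152 = 2^3 × 19
gcd(104, 88, 152) = 2^3 = 8.
Total pieces = 104/8 + 88/8 + 152/8 = 13 + 11 + 19 = 43.

43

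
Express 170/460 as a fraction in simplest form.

170 = 2 × 5 × 17
460 = 2^2 × 5 × 23
gcd(170, 460) = 2 × 5 = 10.
Divide numerator and denominator by 10: 170/460 = 17/46.

17/46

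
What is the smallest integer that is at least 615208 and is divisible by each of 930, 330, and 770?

644490

The integer must be a common multiple of 930, 330, and 770, so a multiple of their LCM.
930 = 2 × 3 × 5 × 31
330 = 2 × 3 × 5 × 11
770 = 2 × 5 × 7 × 11
LCM(930, 330, 770) = 2 × 3 × 5 × 7 × 11 × 31 = 71610.
Smallest multiple of 71610 that is ≥ 615208: ⌈615208/71610⌉ × 71610 = 9 × 71610 = 644490.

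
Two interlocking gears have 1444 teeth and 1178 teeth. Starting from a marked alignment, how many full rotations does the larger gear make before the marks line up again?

They are all back at their starting positions together after one LCM of the periods.
1444 = 2^2 × 19^2
1178 = 2 × 19 × 31
LCM(1444, 1178) = 2^2 × 19^2 × 31 = 44764.
Rotations for period 1444: 44764 / 1444 = 31.

31 rotations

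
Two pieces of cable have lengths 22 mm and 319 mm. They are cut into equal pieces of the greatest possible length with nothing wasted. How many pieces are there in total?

31

Piece length = gcd(22, 319).
22 = 2 × 11
319 = 11 × 29
gcd(22, 319) = 11.
Total pieces = 22/11 + 319/11 = 2 + 29 = 31.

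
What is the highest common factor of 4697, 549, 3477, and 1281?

4697 = 7 × 11 × 61
549 = 3^2 × 61
3477 = 3 × 19 × 61
1281 = 3 × 7 × 61
gcd(4697, 549, 3477, 1281) = 61.

61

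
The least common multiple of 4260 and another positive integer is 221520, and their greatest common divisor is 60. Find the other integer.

gcd × lcm = product of the two integers, so the other integer is (60 × 221520) / 4260 = 3120.

3120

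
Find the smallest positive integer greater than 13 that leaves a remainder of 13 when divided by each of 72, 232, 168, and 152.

N − 13 must be a common multiple of 72, 232, 168, and 152.
72 = 2^3 × 3^2
232 = 2^3 × 29
168 = 2^3 × 3 × 7
152 = 2^3 × 19
LCM(72, 232, 168, 152) = 2^3 × 3^2 × 7 × 19 × 29 = 277704.
Smallest N > 13 is LCM + 13 = 277704 + 13 = 277717.

277717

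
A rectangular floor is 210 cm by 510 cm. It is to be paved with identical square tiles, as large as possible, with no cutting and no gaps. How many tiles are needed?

119

Tile side = gcd(210, 510).
210 = 2 × 3 × 5 × 7
510 = 2 × 3 × 5 × 17
gcd(210, 510) = 2 × 3 × 5 = 30.
Tiles: (210/30) × (510/30) = 7 × 17 = 119.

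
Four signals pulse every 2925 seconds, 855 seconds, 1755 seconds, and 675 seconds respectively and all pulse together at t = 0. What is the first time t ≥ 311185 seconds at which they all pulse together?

333450 seconds

Joint pulses occur at multiples of LCM(2925, 855, 1755, 675).
2925 = 3^2 × 5^2 × 13
855 = 3^2 × 5 × 19
1755 = 3^3 × 5 × 13
675 = 3^3 × 5^2
LCM(2925, 855, 1755, 675) = 3^3 × 5^2 × 13 × 19 = 166725.
Smallest multiple of 166725 that is ≥ 311185: ⌈311185/166725⌉ × 166725 = 2 × 166725 = 333450.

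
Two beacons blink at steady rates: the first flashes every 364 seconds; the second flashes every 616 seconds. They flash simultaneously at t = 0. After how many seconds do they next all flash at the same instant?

8008 seconds

We need the least common multiple of the intervals.
364 = 2^2 × 7 × 13
616 = 2^3 × 7 × 11
LCM(364, 616) = 2^3 × 7 × 11 × 13 = 8008.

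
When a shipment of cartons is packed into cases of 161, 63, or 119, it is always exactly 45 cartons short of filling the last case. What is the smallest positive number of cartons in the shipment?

24588

Being 45 short of a full case of size k means N ≡ −45 (mod k), i.e. N + 45 is a multiple of each size.
161 = 7 × 23
63 = 3^2 × 7
119 = 7 × 17
LCM(161, 63, 119) = 3^2 × 7 × 17 × 23 = 24633.
Smallest positive N is 24633 − 45 = 24588.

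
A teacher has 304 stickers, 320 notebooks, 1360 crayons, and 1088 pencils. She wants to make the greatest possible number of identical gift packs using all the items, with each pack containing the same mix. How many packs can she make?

The pack count must divide each quantity, so the greatest is gcd(304, 320, 1360, 1088).
304 = 2^4 × 19
320 = 2^6 × 5
1360 = 2^4 × 5 × 17
1088 = 2^6 × 17
gcd(304, 320, 1360, 1088) = 2^4 = 16.

16 packs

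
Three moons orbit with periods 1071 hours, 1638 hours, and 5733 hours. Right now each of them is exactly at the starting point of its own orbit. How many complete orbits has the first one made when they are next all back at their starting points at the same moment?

All finish a whole number of cycles simultaneously at t = LCM of the periods.
1071 = 3^2 × 7 × 17
1638 = 2 × 3^2 × 7 × 13
5733 = 3^2 × 7^2 × 13
LCM(1071, 1638, 5733) = 2 × 3^2 × 7^2 × 13 × 17 = 194922.
Orbits for period 1071: 194922 / 1071 = 182.

182 orbits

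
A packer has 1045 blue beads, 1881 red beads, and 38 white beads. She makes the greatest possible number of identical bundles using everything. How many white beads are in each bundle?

2

Number of bundles = gcd(1045, 1881, 38).
1045 = 5 × 11 × 19
1881 = 3^2 × 11 × 19
38 = 2 × 19
gcd(1045, 1881, 38) = 19.
white beads per bundle = 38 / 19 = 2.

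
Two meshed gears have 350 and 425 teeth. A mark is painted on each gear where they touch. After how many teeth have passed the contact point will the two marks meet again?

They coincide at every common multiple of the periods; the first is the LCM.
350 = 2 × 5^2 × 7
425 = 5^2 × 17
LCM(350, 425) = 2 × 5^2 × 7 × 17 = 5950.

5950 teeth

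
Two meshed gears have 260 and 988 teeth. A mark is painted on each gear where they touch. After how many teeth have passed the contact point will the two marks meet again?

We need the least common multiple of the intervals.
260 = 2^2 × 5 × 13
988 = 2^2 × 13 × 19
LCM(260, 988) = 2^2 × 5 × 13 × 19 = 4940.

4940 teeth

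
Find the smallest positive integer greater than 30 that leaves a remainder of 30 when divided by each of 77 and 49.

569

N − 30 must be a common multiple of 77 and 49.
77 = 7 × 11
49 = 7^2
LCM(77, 49) = 7^2 × 11 = 539.
Smallest N > 30 is LCM + 30 = 539 + 30 = 569.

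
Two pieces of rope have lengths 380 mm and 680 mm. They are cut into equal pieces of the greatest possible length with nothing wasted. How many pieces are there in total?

53

Piece length = gcd(380, 680).
380 = 2^2 × 5 × 19
680 = 2^3 × 5 × 17
gcd(380, 680) = 2^2 × 5 = 20.
Total pieces = 380/20 + 680/20 = 19 + 34 = 53.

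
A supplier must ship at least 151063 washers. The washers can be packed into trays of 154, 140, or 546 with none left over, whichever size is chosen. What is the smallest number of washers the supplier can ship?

The number of washers must be a common multiple of 154, 140, and 546, so a multiple of their LCM.
154 = 2 × 7 × 11
140 = 2^2 × 5 × 7
546 = 2 × 3 × 7 × 13
LCM(154, 140, 546) = 2^2 × 3 × 5 × 7 × 11 × 13 = 60060.
Smallest multiple of 60060 that is ≥ 151063: ⌈151063/60060⌉ × 60060 = 3 × 60060 = 180180.

180180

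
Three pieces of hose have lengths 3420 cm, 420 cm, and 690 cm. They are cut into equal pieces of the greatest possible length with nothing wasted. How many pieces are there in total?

151

Piece length = gcd(3420, 420, 690).
3420 = 2^2 × 3^2 × 5 × 19
420 = 2^2 × 3 × 5 × 7
690 = 2 × 3 × 5 × 23
gcd(3420, 420, 690) = 2 × 3 × 5 = 30.
Total pieces = 3420/30 + 420/30 + 690/30 = 114 + 14 + 23 = 151.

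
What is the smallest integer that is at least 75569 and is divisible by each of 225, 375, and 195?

The integer must be a common multiple of 225, 375, and 195, so a multiple of their LCM.
225 = 3^2 × 5^2
375 = 3 × 5^3
195 = 3 × 5 × 13
LCM(225, 375, 195) = 3^2 × 5^3 × 13 = 14625.
Smallest multiple of 14625 that is ≥ 75569: ⌈75569/14625⌉ × 14625 = 6 × 14625 = 87750.

87750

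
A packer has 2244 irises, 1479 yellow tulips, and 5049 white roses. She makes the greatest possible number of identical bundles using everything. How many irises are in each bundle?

44

Number of bundles = gcd(2244, 1479, 5049).
2244 = 2^2 × 3 × 11 × 17
1479 = 3 × 17 × 29
5049 = 3^3 × 11 × 17
gcd(2244, 1479, 5049) = 3 × 17 = 51.
irises per bundle = 2244 / 51 = 44.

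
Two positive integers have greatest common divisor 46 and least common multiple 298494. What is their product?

For any two positive integers, gcd × lcm = product = 46 × 298494 = 13730724.

13730724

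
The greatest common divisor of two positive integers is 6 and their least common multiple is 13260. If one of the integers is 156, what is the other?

510

For two integers, gcd × lcm = product, so the other is (6 × 13260) / 156 = 79560 / 156 = 510.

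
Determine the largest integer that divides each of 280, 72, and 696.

8

280 = 2^3 × 5 × 7
72 = 2^3 × 3^2
696 = 2^3 × 3 × 29
gcd(280, 72, 696) = 2^3 = 8.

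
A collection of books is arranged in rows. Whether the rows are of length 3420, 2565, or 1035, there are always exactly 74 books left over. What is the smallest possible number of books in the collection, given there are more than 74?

236054

N − 74 must be a common multiple of 3420, 2565, and 1035.
3420 = 2^2 × 3^2 × 5 × 19
2565 = 3^3 × 5 × 19
1035 = 3^2 × 5 × 23
LCM(3420, 2565, 1035) = 2^2 × 3^3 × 5 × 19 × 23 = 235980.
Smallest N > 74 is LCM + 74 = 235980 + 74 = 236054.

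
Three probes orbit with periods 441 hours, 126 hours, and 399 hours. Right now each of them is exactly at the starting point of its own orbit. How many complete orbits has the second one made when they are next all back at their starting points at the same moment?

The first common completion time is the LCM of the periods.
441 = 3^2 × 7^2
126 = 2 × 3^2 × 7
399 = 3 × 7 × 19
LCM(441, 126, 399) = 2 × 3^2 × 7^2 × 19 = 16758.
Orbits for period 126: 16758 / 126 = 133.

133 orbits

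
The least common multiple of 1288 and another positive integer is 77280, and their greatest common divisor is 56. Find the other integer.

3360

gcd × lcm = product of the two integers, so the other integer is (56 × 77280) / 1288 = 3360.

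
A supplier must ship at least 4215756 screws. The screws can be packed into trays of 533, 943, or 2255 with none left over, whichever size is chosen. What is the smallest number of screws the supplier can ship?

The number of screws must be a common multiple of 533, 943, and 2255, so a multiple of their LCM.
533 = 13 × 41
943 = 23 × 41
2255 = 5 × 11 × 41
LCM(533, 943, 2255) = 5 × 11 × 13 × 23 × 41 = 674245.
Smallest multiple of 674245 that is ≥ 4215756: ⌈4215756/674245⌉ × 674245 = 7 × 674245 = 4719715.

4719715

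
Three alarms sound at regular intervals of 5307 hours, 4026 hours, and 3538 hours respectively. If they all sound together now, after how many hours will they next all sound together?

The first simultaneous occurrence is after LCM of the individual periods.
5307 = 3 × 29 × 61
4026 = 2 × 3 × 11 × 61
3538 = 2 × 29 × 61
LCM(5307, 4026, 3538) = 2 × 3 × 11 × 29 × 61 = 116754.

116754 hours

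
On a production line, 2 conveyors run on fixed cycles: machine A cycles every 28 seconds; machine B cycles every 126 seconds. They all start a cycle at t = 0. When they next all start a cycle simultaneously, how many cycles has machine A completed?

9 cycles

All finish a whole number of cycles simultaneously at t = LCM of the periods.
28 = 2^2 × 7
126 = 2 × 3^2 × 7
LCM(28, 126) = 2^2 × 3^2 × 7 = 252.
Cycles for period 28: 252 / 28 = 9.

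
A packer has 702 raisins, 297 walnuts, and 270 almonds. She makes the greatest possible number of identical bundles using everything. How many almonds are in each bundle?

Number of bundles = gcd(702, 297, 270).
702 = 2 × 3^3 × 13
297 = 3^3 × 11
270 = 2 × 3^3 × 5
gcd(702, 297, 270) = 3^3 = 27.
almonds per bundle = 270 / 27 = 10.

10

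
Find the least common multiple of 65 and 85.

1105

65 = 5 × 13
85 = 5 × 17
LCM(65, 85) = 5 × 13 × 17 = 1105.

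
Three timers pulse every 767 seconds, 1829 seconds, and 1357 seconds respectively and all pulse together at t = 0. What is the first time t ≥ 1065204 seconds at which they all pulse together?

1093742 seconds

Joint pulses occur at multiples of LCM(767, 1829, 1357).
767 = 13 × 59
1829 = 31 × 59
1357 = 23 × 59
LCM(767, 1829, 1357) = 13 × 23 × 31 × 59 = 546871.
Smallest multiple of 546871 that is ≥ 1065204: ⌈1065204/546871⌉ × 546871 = 2 × 546871 = 1093742.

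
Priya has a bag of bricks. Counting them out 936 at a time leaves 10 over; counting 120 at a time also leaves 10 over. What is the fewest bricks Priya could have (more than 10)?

N − 10 must be a common multiple of 936 and 120.
936 = 2^3 × 3^2 × 13
120 = 2^3 × 3 × 5
LCM(936, 120) = 2^3 × 3^2 × 5 × 13 = 4680.
Smallest N > 10 is LCM + 10 = 4680 + 10 = 4690.

4690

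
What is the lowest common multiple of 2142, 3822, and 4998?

2142 = 2 × 3^2 × 7 × 17
3822 = 2 × 3 × 7^2 × 13
4998 = 2 × 3 × 7^2 × 17
LCM(2142, 3822, 4998) = 2 × 3^2 × 7^2 × 13 × 17 = 194922.

194922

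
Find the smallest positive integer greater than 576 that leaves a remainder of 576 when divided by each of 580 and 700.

20876

N − 576 must be a common multiple of 580 and 700.
580 = 2^2 × 5 × 29
700 = 2^2 × 5^2 × 7
LCM(580, 700) = 2^2 × 5^2 × 7 × 29 = 20300.
Smallest N > 576 is LCM + 576 = 20300 + 576 = 20876.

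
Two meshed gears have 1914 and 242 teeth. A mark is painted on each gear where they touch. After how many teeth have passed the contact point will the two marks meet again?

We need the least common multiple of the intervals.
1914 = 2 × 3 × 11 × 29
242 = 2 × 11^2
LCM(1914, 242) = 2 × 3 × 11^2 × 29 = 21054.

21054 teeth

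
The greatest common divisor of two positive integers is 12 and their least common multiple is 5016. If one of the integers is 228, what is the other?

264

For two integers, gcd × lcm = product, so the other is (12 × 5016) / 228 = 60192 / 228 = 264.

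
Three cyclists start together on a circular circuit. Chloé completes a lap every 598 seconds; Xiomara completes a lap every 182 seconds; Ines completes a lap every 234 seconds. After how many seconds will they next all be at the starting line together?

37674 seconds

The first simultaneous occurrence is after LCM of the individual periods.
598 = 2 × 13 × 23
182 = 2 × 7 × 13
234 = 2 × 3^2 × 13
LCM(598, 182, 234) = 2 × 3^2 × 7 × 13 × 23 = 37674.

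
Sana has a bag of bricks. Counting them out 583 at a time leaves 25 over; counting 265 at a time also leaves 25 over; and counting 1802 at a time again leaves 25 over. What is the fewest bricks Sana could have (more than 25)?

99135

N − 25 must be a common multiple of 583, 265, and 1802.
583 = 11 × 53
265 = 5 × 53
1802 = 2 × 17 × 53
LCM(583, 265, 1802) = 2 × 5 × 11 × 17 × 53 = 99110.
Smallest N > 25 is LCM + 25 = 99110 + 25 = 99135.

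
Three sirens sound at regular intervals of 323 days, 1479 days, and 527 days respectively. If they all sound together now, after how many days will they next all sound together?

They coincide at every common multiple of the periods; the first is the LCM.
323 = 17 × 19
1479 = 3 × 17 × 29
527 = 17 × 31
LCM(323, 1479, 527) = 3 × 17 × 19 × 29 × 31 = 871131.

871131 days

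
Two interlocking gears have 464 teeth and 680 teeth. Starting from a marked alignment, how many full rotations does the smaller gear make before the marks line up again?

85 rotations

They are all back at their starting positions together after one LCM of the periods.
464 = 2^4 × 29
680 = 2^3 × 5 × 17
LCM(464, 680) = 2^4 × 5 × 17 × 29 = 39440.
Rotations for period 464: 39440 / 464 = 85.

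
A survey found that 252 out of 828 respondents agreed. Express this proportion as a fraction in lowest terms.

252 = 2^2 × 3^2 × 7
828 = 2^2 × 3^2 × 23
gcd(252, 828) = 2^2 × 3^2 = 36.
Divide numerator and denominator by 36: 252/828 = 7/23.

7/23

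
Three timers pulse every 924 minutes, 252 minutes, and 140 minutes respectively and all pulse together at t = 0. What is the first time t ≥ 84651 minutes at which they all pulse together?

Joint pulses occur at multiples of LCM(924, 252, 140).
924 = 2^2 × 3 × 7 × 11
252 = 2^2 × 3^2 × 7
140 = 2^2 × 5 × 7
LCM(924, 252, 140) = 2^2 × 3^2 × 5 × 7 × 11 = 13860.
Smallest multiple of 13860 that is ≥ 84651: ⌈84651/13860⌉ × 13860 = 7 × 13860 = 97020.

97020 minutes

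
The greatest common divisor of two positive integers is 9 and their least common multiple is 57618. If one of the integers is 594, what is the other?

873

For two integers, gcd × lcm = product, so the other is (9 × 57618) / 594 = 518562 / 594 = 873.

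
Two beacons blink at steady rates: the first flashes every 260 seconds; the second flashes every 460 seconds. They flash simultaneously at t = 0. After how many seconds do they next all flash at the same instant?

We need the least common multiple of the intervals.
260 = 2^2 × 5 × 13
460 = 2^2 × 5 × 23
LCM(260, 460) = 2^2 × 5 × 13 × 23 = 5980.

5980 seconds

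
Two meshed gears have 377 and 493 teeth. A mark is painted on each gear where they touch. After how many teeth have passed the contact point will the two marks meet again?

We need the least common multiple of the intervals.
377 = 13 × 29
493 = 17 × 29
LCM(377, 493) = 13 × 17 × 29 = 6409.

6409 teeth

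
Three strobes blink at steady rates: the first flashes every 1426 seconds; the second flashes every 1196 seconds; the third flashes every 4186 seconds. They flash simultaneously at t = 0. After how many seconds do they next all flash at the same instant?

The first simultaneous occurrence is after LCM of the individual periods.
1426 = 2 × 23 × 31
1196 = 2^2 × 13 × 23
4186 = 2 × 7 × 13 × 23
LCM(1426, 1196, 4186) = 2^2 × 7 × 13 × 23 × 31 = 259532.

259532 seconds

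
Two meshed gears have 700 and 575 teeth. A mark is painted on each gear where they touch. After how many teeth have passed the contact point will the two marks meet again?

The first simultaneous occurrence is after LCM of the individual periods.
700 = 2^2 × 5^2 × 7
575 = 5^2 × 23
LCM(700, 575) = 2^2 × 5^2 × 7 × 23 = 16100.

16100 teeth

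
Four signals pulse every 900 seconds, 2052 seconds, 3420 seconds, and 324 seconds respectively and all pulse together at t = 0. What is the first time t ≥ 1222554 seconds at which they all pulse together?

Joint pulses occur at multiples of LCM(900, 2052, 3420, 324).
900 = 2^2 × 3^2 × 5^2
2052 = 2^2 × 3^3 × 19
3420 = 2^2 × 3^2 × 5 × 19
324 = 2^2 × 3^4
LCM(900, 2052, 3420, 324) = 2^2 × 3^4 × 5^2 × 19 = 153900.
Smallest multiple of 153900 that is ≥ 1222554: ⌈1222554/153900⌉ × 153900 = 8 × 153900 = 1231200.

1231200 seconds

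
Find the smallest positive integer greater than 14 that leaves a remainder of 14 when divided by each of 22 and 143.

N − 14 must be a common multiple of 22 and 143.
22 = 2 × 11
143 = 11 × 13
LCM(22, 143) = 2 × 11 × 13 = 286.
Smallest N > 14 is LCM + 14 = 286 + 14 = 300.

300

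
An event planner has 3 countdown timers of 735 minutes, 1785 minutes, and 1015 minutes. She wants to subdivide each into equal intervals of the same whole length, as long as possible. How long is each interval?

The interval must divide each timer length; the longest such is the gcd.
735 = 3 × 5 × 7^2
1785 = 3 × 5 × 7 × 17
1015 = 5 × 7 × 29
gcd(735, 1785, 1015) = 5 × 7 = 35.

35 minutes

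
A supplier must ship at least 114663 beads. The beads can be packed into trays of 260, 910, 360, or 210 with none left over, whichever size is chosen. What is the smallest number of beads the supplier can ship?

131040

The number of beads must be a common multiple of 260, 910, 360, and 210, so a multiple of their LCM.
260 = 2^2 × 5 × 13
910 = 2 × 5 × 7 × 13
360 = 2^3 × 3^2 × 5
210 = 2 × 3 × 5 × 7
LCM(260, 910, 360, 210) = 2^3 × 3^2 × 5 × 7 × 13 = 32760.
Smallest multiple of 32760 that is ≥ 114663: ⌈114663/32760⌉ × 32760 = 4 × 32760 = 131040.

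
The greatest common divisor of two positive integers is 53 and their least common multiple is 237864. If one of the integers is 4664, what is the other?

2703

For two integers, gcd × lcm = product, so the other is (53 × 237864) / 4664 = 12606792 / 4664 = 2703.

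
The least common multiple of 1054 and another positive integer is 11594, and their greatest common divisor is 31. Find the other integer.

gcd × lcm = product of the two integers, so the other integer is (31 × 11594) / 1054 = 341.

341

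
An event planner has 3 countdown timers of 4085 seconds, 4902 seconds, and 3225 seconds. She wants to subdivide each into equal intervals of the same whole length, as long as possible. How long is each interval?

43 seconds

The interval must divide each timer length; the longest such is the gcd.
4085 = 5 × 19 × 43
4902 = 2 × 3 × 19 × 43
3225 = 3 × 5^2 × 43
gcd(4085, 4902, 3225) = 43.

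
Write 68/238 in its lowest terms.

68 = 2^2 × 17
238 = 2 × 7 × 17
gcd(68, 238) = 2 × 17 = 34.
Divide numerator and denominator by 34: 68/238 = 2/7.

2/7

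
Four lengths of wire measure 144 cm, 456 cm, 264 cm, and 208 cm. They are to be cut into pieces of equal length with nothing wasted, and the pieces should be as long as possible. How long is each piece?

The greatest length dividing all of 144, 456, 264, and 208 is their gcd.
144 = 2^4 × 3^2
456 = 2^3 × 3 × 19
264 = 2^3 × 3 × 11
208 = 2^4 × 13
gcd(144, 456, 264, 208) = 2^3 = 8.

8 cm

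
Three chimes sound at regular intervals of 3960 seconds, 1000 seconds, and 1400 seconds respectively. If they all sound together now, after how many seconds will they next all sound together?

693000 seconds

We need the least common multiple of the intervals.
3960 = 2^3 × 3^2 × 5 × 11
1000 = 2^3 × 5^3
1400 = 2^3 × 5^2 × 7
LCM(3960, 1000, 1400) = 2^3 × 3^2 × 5^3 × 7 × 11 = 693000.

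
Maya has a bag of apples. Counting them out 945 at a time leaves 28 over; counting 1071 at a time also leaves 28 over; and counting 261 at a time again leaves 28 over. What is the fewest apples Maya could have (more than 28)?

465913

N − 28 must be a common multiple of 945, 1071, and 261.
945 = 3^3 × 5 × 7
1071 = 3^2 × 7 × 17
261 = 3^2 × 29
LCM(945, 1071, 261) = 3^3 × 5 × 7 × 17 × 29 = 465885.
Smallest N > 28 is LCM + 28 = 465885 + 28 = 465913.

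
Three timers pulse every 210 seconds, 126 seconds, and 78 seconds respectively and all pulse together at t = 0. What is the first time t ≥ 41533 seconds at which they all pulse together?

49140 seconds

Joint pulses occur at multiples of LCM(210, 126, 78).
210 = 2 × 3 × 5 × 7
126 = 2 × 3^2 × 7
78 = 2 × 3 × 13
LCM(210, 126, 78) = 2 × 3^2 × 5 × 7 × 13 = 8190.
Smallest multiple of 8190 that is ≥ 41533: ⌈41533/8190⌉ × 8190 = 6 × 8190 = 49140.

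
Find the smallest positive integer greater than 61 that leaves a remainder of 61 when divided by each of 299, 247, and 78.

34147

N − 61 must be a common multiple of 299, 247, and 78.
299 = 13 × 23
247 = 13 × 19
78 = 2 × 3 × 13
LCM(299, 247, 78) = 2 × 3 × 13 × 19 × 23 = 34086.
Smallest N > 61 is LCM + 61 = 34086 + 61 = 34147.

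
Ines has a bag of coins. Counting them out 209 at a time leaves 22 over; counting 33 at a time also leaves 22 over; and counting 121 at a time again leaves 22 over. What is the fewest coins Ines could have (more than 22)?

6919

N − 22 must be a common multiple of 209, 33, and 121.
209 = 11 × 19
33 = 3 × 11
121 = 11^2
LCM(209, 33, 121) = 3 × 11^2 × 19 = 6897.
Smallest N > 22 is LCM + 22 = 6897 + 22 = 6919.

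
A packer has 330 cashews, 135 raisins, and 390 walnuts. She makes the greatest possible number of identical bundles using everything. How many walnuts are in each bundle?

Number of bundles = gcd(330, 135, 390).
330 = 2 × 3 × 5 × 11
135 = 3^3 × 5
390 = 2 × 3 × 5 × 13
gcd(330, 135, 390) = 3 × 5 = 15.
walnuts per bundle = 390 / 15 = 26.

26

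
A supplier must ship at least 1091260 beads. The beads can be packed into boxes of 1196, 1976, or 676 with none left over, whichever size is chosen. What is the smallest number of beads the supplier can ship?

1181648

The number of beads must be a common multiple of 1196, 1976, and 676, so a multiple of their LCM.
1196 = 2^2 × 13 × 23
1976 = 2^3 × 13 × 19
676 = 2^2 × 13^2
LCM(1196, 1976, 676) = 2^3 × 13^2 × 19 × 23 = 590824.
Smallest multiple of 590824 that is ≥ 1091260: ⌈1091260/590824⌉ × 590824 = 2 × 590824 = 1181648.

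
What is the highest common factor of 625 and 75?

25

625 = 5^4
75 = 3 × 5^2
gcd(625, 75) = 5^2 = 25.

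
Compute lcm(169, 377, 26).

9802

169 = 13^2
377 = 13 × 29
26 = 2 × 13
LCM(169, 377, 26) = 2 × 13^2 × 29 = 9802.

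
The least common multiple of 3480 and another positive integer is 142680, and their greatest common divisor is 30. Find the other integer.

1230

gcd × lcm = product of the two integers, so the other integer is (30 × 142680) / 3480 = 1230.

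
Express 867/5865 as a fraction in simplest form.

867 = 3 × 17^2
5865 = 3 × 5 × 17 × 23
gcd(867, 5865) = 3 × 17 = 51.
Divide numerator and denominator by 51: 867/5865 = 17/115.

17/115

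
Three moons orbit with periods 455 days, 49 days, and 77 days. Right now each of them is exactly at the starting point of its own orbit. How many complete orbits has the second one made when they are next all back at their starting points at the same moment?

715 orbits

All finish a whole number of cycles simultaneously at t = LCM of the periods.
455 = 5 × 7 × 13
49 = 7^2
77 = 7 × 11
LCM(455, 49, 77) = 5 × 7^2 × 11 × 13 = 35035.
Orbits for period 49: 35035 / 49 = 715.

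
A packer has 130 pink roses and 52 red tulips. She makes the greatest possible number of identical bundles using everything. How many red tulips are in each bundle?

Number of bundles = gcd(130, 52).
130 = 2 × 5 × 13
52 = 2^2 × 13
gcd(130, 52) = 2 × 13 = 26.
red tulips per bundle = 52 / 26 = 2.

2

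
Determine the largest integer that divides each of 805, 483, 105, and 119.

7

805 = 5 × 7 × 23
483 = 3 × 7 × 23
105 = 3 × 5 × 7
119 = 7 × 17
gcd(805, 483, 105, 119) = 7.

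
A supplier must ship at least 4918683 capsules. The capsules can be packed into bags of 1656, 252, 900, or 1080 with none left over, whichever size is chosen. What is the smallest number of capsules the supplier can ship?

The number of capsules must be a common multiple of 1656, 252, 900, and 1080, so a multiple of their LCM.
1656 = 2^3 × 3^2 × 23
252 = 2^2 × 3^2 × 7
900 = 2^2 × 3^2 × 5^2
1080 = 2^3 × 3^3 × 5
LCM(1656, 252, 900, 1080) = 2^3 × 3^3 × 5^2 × 7 × 23 = 869400.
Smallest multiple of 869400 that is ≥ 4918683: ⌈4918683/869400⌉ × 869400 = 6 × 869400 = 5216400.

5216400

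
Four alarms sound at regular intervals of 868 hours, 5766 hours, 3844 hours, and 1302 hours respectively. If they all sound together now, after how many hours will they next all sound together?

The first simultaneous occurrence is after LCM of the individual periods.
868 = 2^2 × 7 × 31
5766 = 2 × 3 × 31^2
3844 = 2^2 × 31^2
1302 = 2 × 3 × 7 × 31
LCM(868, 5766, 3844, 1302) = 2^2 × 3 × 7 × 31^2 = 80724.

80724 hours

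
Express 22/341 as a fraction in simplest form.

2/31

22 = 2 × 11
341 = 11 × 31
gcd(22, 341) = 11.
Divide numerator and denominator by 11: 22/341 = 2/31.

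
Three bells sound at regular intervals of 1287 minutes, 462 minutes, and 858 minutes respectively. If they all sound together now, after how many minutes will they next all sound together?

They coincide at every common multiple of the periods; the first is the LCM.
1287 = 3^2 × 11 × 13
462 = 2 × 3 × 7 × 11
858 = 2 × 3 × 11 × 13
LCM(1287, 462, 858) = 2 × 3^2 × 7 × 11 × 13 = 18018.

18018 minutes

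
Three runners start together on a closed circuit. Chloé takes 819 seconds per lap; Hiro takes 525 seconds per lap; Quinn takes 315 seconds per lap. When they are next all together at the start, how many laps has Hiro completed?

39 laps

The first common completion time is the LCM of the periods.
819 = 3^2 × 7 × 13
525 = 3 × 5^2 × 7
315 = 3^2 × 5 × 7
LCM(819, 525, 315) = 3^2 × 5^2 × 7 × 13 = 20475.
Laps for period 525: 20475 / 525 = 39.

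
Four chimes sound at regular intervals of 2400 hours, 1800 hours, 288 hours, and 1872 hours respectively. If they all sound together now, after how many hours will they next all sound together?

We need the least common multiple of the intervals.
2400 = 2^5 × 3 × 5^2
1800 = 2^3 × 3^2 × 5^2
288 = 2^5 × 3^2
1872 = 2^4 × 3^2 × 13
LCM(2400, 1800, 288, 1872) = 2^5 × 3^2 × 5^2 × 13 = 93600.

93600 hours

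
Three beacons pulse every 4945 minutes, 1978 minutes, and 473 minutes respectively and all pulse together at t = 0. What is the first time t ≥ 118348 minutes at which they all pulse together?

217580 minutes

Joint pulses occur at multiples of LCM(4945, 1978, 473).
4945 = 5 × 23 × 43
1978 = 2 × 23 × 43
473 = 11 × 43
LCM(4945, 1978, 473) = 2 × 5 × 11 × 23 × 43 = 108790.
Smallest multiple of 108790 that is ≥ 118348: ⌈118348/108790⌉ × 108790 = 2 × 108790 = 217580.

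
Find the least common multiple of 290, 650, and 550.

290 = 2 × 5 × 29
650 = 2 × 5^2 × 13
550 = 2 × 5^2 × 11
LCM(290, 650, 550) = 2 × 5^2 × 11 × 13 × 29 = 207350.

207350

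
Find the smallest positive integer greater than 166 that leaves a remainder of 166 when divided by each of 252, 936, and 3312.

N − 166 must be a common multiple of 252, 936, and 3312.
252 = 2^2 × 3^2 × 7
936 = 2^3 × 3^2 × 13
3312 = 2^4 × 3^2 × 23
LCM(252, 936, 3312) = 2^4 × 3^2 × 7 × 13 × 23 = 301392.
Smallest N > 166 is LCM + 166 = 301392 + 166 = 301558.

301558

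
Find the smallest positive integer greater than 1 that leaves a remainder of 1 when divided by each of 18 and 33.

199

N − 1 must be a common multiple of 18 and 33.
18 = 2 × 3^2
33 = 3 × 11
LCM(18, 33) = 2 × 3^2 × 11 = 198.
Smallest N > 1 is LCM + 1 = 198 + 1 = 199.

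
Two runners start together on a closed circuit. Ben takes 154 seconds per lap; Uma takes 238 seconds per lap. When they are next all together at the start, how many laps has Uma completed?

11 laps

All finish a whole number of cycles simultaneously at t = LCM of the periods.
154 = 2 × 7 × 11
238 = 2 × 7 × 17
LCM(154, 238) = 2 × 7 × 11 × 17 = 2618.
Laps for period 238: 2618 / 238 = 11.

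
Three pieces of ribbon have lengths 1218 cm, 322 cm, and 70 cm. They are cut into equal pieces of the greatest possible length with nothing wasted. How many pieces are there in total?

Piece length = gcd(1218, 322, 70).
1218 = 2 × 3 × 7 × 29
322 = 2 × 7 × 23
70 = 2 × 5 × 7
gcd(1218, 322, 70) = 2 × 7 = 14.
Total pieces = 1218/14 + 322/14 + 70/14 = 87 + 23 + 5 = 115.

115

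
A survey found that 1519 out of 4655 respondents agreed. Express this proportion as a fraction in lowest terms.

31/95

1519 = 7^2 × 31
4655 = 5 × 7^2 × 19
gcd(1519, 4655) = 7^2 = 49.
Divide numerator and denominator by 49: 1519/4655 = 31/95.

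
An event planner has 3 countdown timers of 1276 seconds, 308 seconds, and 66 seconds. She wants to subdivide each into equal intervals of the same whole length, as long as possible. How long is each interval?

22 seconds

The interval must divide each timer length; the longest such is the gcd.
1276 = 2^2 × 11 × 29
308 = 2^2 × 7 × 11
66 = 2 × 3 × 11
gcd(1276, 308, 66) = 2 × 11 = 22.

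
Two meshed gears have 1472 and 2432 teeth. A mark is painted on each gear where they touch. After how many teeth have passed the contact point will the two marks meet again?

The first simultaneous occurrence is after LCM of the individual periods.
1472 = 2^6 × 23
2432 = 2^7 × 19
LCM(1472, 2432) = 2^7 × 19 × 23 = 55936.

55936 teeth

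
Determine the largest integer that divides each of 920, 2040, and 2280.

920 = 2^3 × 5 × 23
2040 = 2^3 × 3 × 5 × 17
2280 = 2^3 × 3 × 5 × 19
gcd(920, 2040, 2280) = 2^3 × 5 = 40.

40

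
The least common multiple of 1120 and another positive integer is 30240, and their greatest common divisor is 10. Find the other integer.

270

gcd × lcm = product of the two integers, so the other integer is (10 × 30240) / 1120 = 270.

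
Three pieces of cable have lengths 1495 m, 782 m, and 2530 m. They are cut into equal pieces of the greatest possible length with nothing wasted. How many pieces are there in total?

Piece length = gcd(1495, 782, 2530).
1495 = 5 × 13 × 23
782 = 2 × 17 × 23
2530 = 2 × 5 × 11 × 23
gcd(1495, 782, 2530) = 23.
Total pieces = 1495/23 + 782/23 + 2530/23 = 65 + 34 + 110 = 209.

209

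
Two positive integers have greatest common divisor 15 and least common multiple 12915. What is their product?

193725

For any two positive integers, gcd × lcm = product = 15 × 12915 = 193725.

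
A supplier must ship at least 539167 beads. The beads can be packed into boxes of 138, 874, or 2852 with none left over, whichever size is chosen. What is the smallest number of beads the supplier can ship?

650256

The number of beads must be a common multiple of 138, 874, and 2852, so a multiple of their LCM.
138 = 2 × 3 × 23
874 = 2 × 19 × 23
2852 = 2^2 × 23 × 31
LCM(138, 874, 2852) = 2^2 × 3 × 19 × 23 × 31 = 162564.
Smallest multiple of 162564 that is ≥ 539167: ⌈539167/162564⌉ × 162564 = 4 × 162564 = 650256.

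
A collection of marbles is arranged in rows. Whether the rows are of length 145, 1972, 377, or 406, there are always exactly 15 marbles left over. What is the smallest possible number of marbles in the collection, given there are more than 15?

N − 15 must be a common multiple of 145, 1972, 377, and 406.
145 = 5 × 29
1972 = 2^2 × 17 × 29
377 = 13 × 29
406 = 2 × 7 × 29
LCM(145, 1972, 377, 406) = 2^2 × 5 × 7 × 13 × 17 × 29 = 897260.
Smallest N > 15 is LCM + 15 = 897260 + 15 = 897275.

897275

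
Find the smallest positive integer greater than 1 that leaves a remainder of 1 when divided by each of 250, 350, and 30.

5251

N − 1 must be a common multiple of 250, 350, and 30.
250 = 2 × 5^3
350 = 2 × 5^2 × 7
30 = 2 × 3 × 5
LCM(250, 350, 30) = 2 × 3 × 5^3 × 7 = 5250.
Smallest N > 1 is LCM + 1 = 5250 + 1 = 5251.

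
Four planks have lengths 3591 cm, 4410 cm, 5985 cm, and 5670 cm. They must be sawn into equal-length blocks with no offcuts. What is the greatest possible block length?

63 cm

This is the greatest common divisor of 3591, 4410, 5985, and 5670.
3591 = 3^3 × 7 × 19
4410 = 2 × 3^2 × 5 × 7^2
5985 = 3^2 × 5 × 7 × 19
5670 = 2 × 3^4 × 5 × 7
gcd(3591, 4410, 5985, 5670) = 3^2 × 7 = 63.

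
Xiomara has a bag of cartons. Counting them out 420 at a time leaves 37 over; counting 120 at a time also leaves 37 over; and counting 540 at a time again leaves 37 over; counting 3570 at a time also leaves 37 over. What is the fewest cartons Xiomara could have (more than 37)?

128557

N − 37 must be a common multiple of 420, 120, 540, and 3570.
420 = 2^2 × 3 × 5 × 7
120 = 2^3 × 3 × 5
540 = 2^2 × 3^3 × 5
3570 = 2 × 3 × 5 × 7 × 17
LCM(420, 120, 540, 3570) = 2^3 × 3^3 × 5 × 7 × 17 = 128520.
Smallest N > 37 is LCM + 37 = 128520 + 37 = 128557.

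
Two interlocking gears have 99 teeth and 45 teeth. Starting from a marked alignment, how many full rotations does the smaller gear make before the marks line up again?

11 rotations

They are all back at their starting positions together after one LCM of the periods.
99 = 3^2 × 11
45 = 3^2 × 5
LCM(99, 45) = 3^2 × 5 × 11 = 495.
Rotations for period 45: 495 / 45 = 11.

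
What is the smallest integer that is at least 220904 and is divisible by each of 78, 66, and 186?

The integer must be a common multiple of 78, 66, and 186, so a multiple of their LCM.
78 = 2 × 3 × 13
66 = 2 × 3 × 11
186 = 2 × 3 × 31
LCM(78, 66, 186) = 2 × 3 × 11 × 13 × 31 = 26598.
Smallest multiple of 26598 that is ≥ 220904: ⌈220904/26598⌉ × 26598 = 9 × 26598 = 239382.

239382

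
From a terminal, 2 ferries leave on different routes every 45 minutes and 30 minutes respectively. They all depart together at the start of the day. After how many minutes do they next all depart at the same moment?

90 minutes

They coincide at every common multiple of the periods; the first is the LCM.
45 = 3^2 × 5
30 = 2 × 3 × 5
LCM(45, 30) = 2 × 3^2 × 5 = 90.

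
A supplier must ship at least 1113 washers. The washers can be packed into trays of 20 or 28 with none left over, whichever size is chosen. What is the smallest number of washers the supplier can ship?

The number of washers must be a common multiple of 20 and 28, so a multiple of their LCM.
20 = 2^2 × 5
28 = 2^2 × 7
LCM(20, 28) = 2^2 × 5 × 7 = 140.
Smallest multiple of 140 that is ≥ 1113: ⌈1113/140⌉ × 140 = 8 × 140 = 1120.

1120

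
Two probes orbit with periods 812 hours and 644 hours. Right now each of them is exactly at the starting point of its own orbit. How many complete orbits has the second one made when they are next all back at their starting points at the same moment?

The first common completion time is the LCM of the periods.
812 = 2^2 × 7 × 29
644 = 2^2 × 7 × 23
LCM(812, 644) = 2^2 × 7 × 23 × 29 = 18676.
Orbits for period 644: 18676 / 644 = 29.

29 orbits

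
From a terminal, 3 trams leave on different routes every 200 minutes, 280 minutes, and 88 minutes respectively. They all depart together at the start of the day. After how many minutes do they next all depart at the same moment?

15400 minutes

The first simultaneous occurrence is after LCM of the individual periods.
200 = 2^3 × 5^2
280 = 2^3 × 5 × 7
88 = 2^3 × 11
LCM(200, 280, 88) = 2^3 × 5^2 × 7 × 11 = 15400.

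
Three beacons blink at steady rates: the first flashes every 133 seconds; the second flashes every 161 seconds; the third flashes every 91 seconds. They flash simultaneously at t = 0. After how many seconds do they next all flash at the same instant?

They coincide at every common multiple of the periods; the first is the LCM.
133 = 7 × 19
161 = 7 × 23
91 = 7 × 13
LCM(133, 161, 91) = 7 × 13 × 19 × 23 = 39767.

39767 seconds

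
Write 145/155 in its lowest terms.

29/31

145 = 5 × 29
155 = 5 × 31
gcd(145, 155) = 5.
Divide numerator and denominator by 5: 145/155 = 29/31.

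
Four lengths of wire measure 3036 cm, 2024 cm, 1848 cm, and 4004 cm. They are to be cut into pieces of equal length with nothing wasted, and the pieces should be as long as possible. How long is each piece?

44 cm

The greatest length dividing all of 3036, 2024, 1848, and 4004 is their gcd.
3036 = 2^2 × 3 × 11 × 23
2024 = 2^3 × 11 × 23
1848 = 2^3 × 3 × 7 × 11
4004 = 2^2 × 7 × 11 × 13
gcd(3036, 2024, 1848, 4004) = 2^2 × 11 = 44.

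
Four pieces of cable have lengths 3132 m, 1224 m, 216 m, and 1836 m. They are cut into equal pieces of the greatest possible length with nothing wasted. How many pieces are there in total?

178

Piece length = gcd(3132, 1224, 216, 1836).
3132 = 2^2 × 3^3 × 29
1224 = 2^3 × 3^2 × 17
216 = 2^3 × 3^3
1836 = 2^2 × 3^3 × 17
gcd(3132, 1224, 216, 1836) = 2^2 × 3^2 = 36.
Total pieces = 3132/36 + 1224/36 + 216/36 + 1836/36 = 87 + 34 + 6 + 51 = 178.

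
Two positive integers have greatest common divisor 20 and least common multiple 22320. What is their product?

446400

For any two positive integers, gcd × lcm = product = 20 × 22320 = 446400.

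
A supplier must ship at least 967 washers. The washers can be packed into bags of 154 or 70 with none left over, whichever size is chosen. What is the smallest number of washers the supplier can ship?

The number of washers must be a common multiple of 154 and 70, so a multiple of their LCM.
154 = 2 × 7 × 11
70 = 2 × 5 × 7
LCM(154, 70) = 2 × 5 × 7 × 11 = 770.
Smallest multiple of 770 that is ≥ 967: ⌈967/770⌉ × 770 = 2 × 770 = 1540.

1540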